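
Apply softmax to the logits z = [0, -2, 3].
p = [0.0471, 0.0064, 0.9465]

exp(z) = [1, 0.1353, 20.09]
Sum = 21.22
p = [0.0471, 0.0064, 0.9465]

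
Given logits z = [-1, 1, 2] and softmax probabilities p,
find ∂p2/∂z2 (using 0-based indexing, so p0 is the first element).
∂p2/∂z2 = 0.2078

p = softmax(z) = [0.03512, 0.2595, 0.7054]
p2 = 0.7054

∂p2/∂z2 = p2(1 - p2) = 0.7054 × (1 - 0.7054) = 0.2078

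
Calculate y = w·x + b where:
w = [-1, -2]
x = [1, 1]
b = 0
y = -3

y = (-1)(1) + (-2)(1) + 0 = -3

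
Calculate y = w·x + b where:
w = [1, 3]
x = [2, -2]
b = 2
y = -2

y = (1)(2) + (3)(-2) + 2 = -2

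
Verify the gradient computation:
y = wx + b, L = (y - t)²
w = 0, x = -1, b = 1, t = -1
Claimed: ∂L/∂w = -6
Incorrect

y = (0)(-1) + 1 = 1
∂L/∂y = 2(y - t) = 2(1 - -1) = 4
∂y/∂w = x = -1
∂L/∂w = 4 × -1 = -4

Claimed value: -6
Incorrect: The correct gradient is -4.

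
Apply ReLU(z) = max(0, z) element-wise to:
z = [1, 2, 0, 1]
h = [1, 2, 0, 1]

ReLU applied element-wise: max(0,1)=1, max(0,2)=2, max(0,0)=0, max(0,1)=1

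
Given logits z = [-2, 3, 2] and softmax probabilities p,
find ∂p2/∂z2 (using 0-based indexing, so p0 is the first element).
∂p2/∂z2 = 0.196

p = softmax(z) = [0.004902, 0.7275, 0.2676]
p2 = 0.2676

∂p2/∂z2 = p2(1 - p2) = 0.2676 × (1 - 0.2676) = 0.196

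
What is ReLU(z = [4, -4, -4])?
h = [4, 0, 0]

ReLU applied element-wise: max(0,4)=4, max(0,-4)=0, max(0,-4)=0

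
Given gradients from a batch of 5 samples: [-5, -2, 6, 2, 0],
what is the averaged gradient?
Average gradient = 0.2

Average = (1/5)(-5 + -2 + 6 + 2 + 0) = 1/5 = 0.2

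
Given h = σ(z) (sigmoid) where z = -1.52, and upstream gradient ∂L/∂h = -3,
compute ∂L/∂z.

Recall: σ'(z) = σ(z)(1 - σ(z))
∂L/∂z = -0.4418

σ(-1.52) = 0.1795
σ'(-1.52) = σ(-1.52)(1 - σ(-1.52)) = 0.1795 × 0.8205 = 0.1473
∂L/∂z = ∂L/∂h · σ'(z) = -3 × 0.1473 = -0.4418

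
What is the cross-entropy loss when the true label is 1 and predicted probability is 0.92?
L = 0.08338

L = -1·log(0.92) - 0·log(0.08) = -log(0.92) = 0.08338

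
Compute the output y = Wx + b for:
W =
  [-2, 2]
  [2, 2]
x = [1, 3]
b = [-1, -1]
y = [3, 7]

Wx = [-2×1 + 2×3, 2×1 + 2×3]
   = [4, 8]
y = Wx + b = [4 + -1, 8 + -1] = [3, 7]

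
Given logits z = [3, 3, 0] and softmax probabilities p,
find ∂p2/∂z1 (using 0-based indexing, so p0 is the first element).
∂p2/∂z1 = -0.01185

p = softmax(z) = [0.4879, 0.4879, 0.02429]
p2 = 0.02429, p1 = 0.4879

∂p2/∂z1 = -p2 × p1 = -0.02429 × 0.4879 = -0.01185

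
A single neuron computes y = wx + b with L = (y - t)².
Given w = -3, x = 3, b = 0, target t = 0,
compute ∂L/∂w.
∂L/∂w = -54

y = wx + b = (-3)(3) + 0 = -9
∂L/∂y = 2(y - t) = 2(-9 - 0) = -18
∂y/∂w = x = 3
∂L/∂w = ∂L/∂y · ∂y/∂w = -18 × 3 = -54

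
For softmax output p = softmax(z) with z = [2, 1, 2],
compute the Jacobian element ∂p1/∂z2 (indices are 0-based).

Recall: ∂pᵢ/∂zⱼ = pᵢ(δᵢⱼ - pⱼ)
∂p1/∂z2 = -0.06561

p = softmax(z) = [0.4223, 0.1554, 0.4223]
p1 = 0.1554, p2 = 0.4223

∂p1/∂z2 = -p1 × p2 = -0.1554 × 0.4223 = -0.06561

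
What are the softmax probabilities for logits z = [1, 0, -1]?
p = [0.6652, 0.2447, 0.09]

exp(z) = [2.718, 1, 0.3679]
Sum = 4.086
p = [0.6652, 0.2447, 0.09]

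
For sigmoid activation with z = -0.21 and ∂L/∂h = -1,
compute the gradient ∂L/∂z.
∂L/∂z = -0.2473

σ(-0.21) = 0.4477
σ'(-0.21) = σ(-0.21)(1 - σ(-0.21)) = 0.4477 × 0.5523 = 0.2473
∂L/∂z = ∂L/∂h · σ'(z) = -1 × 0.2473 = -0.2473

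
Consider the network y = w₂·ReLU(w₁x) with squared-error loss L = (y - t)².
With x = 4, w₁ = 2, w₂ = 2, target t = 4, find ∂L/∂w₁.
∂L/∂w₁ = 192

Forward pass:
z = w₁x = 2×4 = 8
h = ReLU(8) = 8
y = w₂h = 2×8 = 16

Backward pass:
∂L/∂y = 2(y - t) = 2(16 - 4) = 24
∂y/∂h = w₂ = 2
∂h/∂z = 1 (ReLU derivative)
∂z/∂w₁ = x = 4

∂L/∂w₁ = 24 × 2 × 1 × 4 = 192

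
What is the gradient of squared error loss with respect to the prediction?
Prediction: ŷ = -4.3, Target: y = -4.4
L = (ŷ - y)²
∂L/∂ŷ = 0.2

∂L/∂ŷ = 2(ŷ - y) = 2(-4.3 - -4.4) = 2(0.1) = 0.2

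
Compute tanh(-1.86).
-0.9527

tanh(-1.86) = (e^(-1.86) - e^(1.86))/(e^(-1.86) + e^(1.86)) = -0.9527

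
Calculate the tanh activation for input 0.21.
0.207

tanh(0.21) = (e^(0.21) - e^(-0.21))/(e^(0.21) + e^(-0.21)) = 0.207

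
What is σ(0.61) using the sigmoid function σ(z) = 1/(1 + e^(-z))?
0.6479

sigmoid(0.61) = 1/(1 + e^(-0.61)) = 1/(1 + 0.5434) = 0.6479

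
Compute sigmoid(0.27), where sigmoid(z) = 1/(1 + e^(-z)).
0.5671

sigmoid(0.27) = 1/(1 + e^(-0.27)) = 1/(1 + 0.7634) = 0.5671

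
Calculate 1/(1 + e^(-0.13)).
0.5325

sigmoid(0.13) = 1/(1 + e^(-0.13)) = 1/(1 + 0.8781) = 0.5325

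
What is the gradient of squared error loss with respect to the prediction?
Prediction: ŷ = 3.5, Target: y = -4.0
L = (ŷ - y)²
∂L/∂ŷ = 15.0

∂L/∂ŷ = 2(ŷ - y) = 2(3.5 - -4.0) = 2(7.5) = 15.0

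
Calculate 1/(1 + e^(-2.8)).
0.9427

sigmoid(2.8) = 1/(1 + e^(-2.8)) = 1/(1 + 0.06081) = 0.9427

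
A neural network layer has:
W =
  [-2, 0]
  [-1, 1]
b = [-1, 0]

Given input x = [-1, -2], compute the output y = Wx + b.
y = [1, -1]

Wx = [-2×-1 + 0×-2, -1×-1 + 1×-2]
   = [2, -1]
y = Wx + b = [2 + -1, -1 + 0] = [1, -1]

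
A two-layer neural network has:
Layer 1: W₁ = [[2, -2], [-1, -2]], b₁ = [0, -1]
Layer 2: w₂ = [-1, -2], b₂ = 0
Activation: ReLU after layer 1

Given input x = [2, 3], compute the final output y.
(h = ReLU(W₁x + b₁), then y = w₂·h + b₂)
y = 0

Layer 1 pre-activation: z₁ = [-2, -9]
After ReLU: h = [0, 0]
Layer 2 output: y = -1×0 + -2×0 + 0 = 0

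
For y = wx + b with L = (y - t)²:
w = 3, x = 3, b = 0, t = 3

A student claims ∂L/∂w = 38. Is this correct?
Incorrect

y = (3)(3) + 0 = 9
∂L/∂y = 2(y - t) = 2(9 - 3) = 12
∂y/∂w = x = 3
∂L/∂w = 12 × 3 = 36

Claimed value: 38
Incorrect: The correct gradient is 36.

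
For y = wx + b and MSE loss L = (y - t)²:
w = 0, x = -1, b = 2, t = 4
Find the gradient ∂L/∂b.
∂L/∂b = -4

y = wx + b = (0)(-1) + 2 = 2
∂L/∂y = 2(y - t) = 2(2 - 4) = -4
∂y/∂b = 1
∂L/∂b = ∂L/∂y · ∂y/∂b = -4 × 1 = -4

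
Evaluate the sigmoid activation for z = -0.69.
0.334

sigmoid(-0.69) = 1/(1 + e^(0.69)) = 1/(1 + 1.994) = 0.334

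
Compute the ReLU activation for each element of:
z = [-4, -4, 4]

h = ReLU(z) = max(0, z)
h = [0, 0, 4]

ReLU applied element-wise: max(0,-4)=0, max(0,-4)=0, max(0,4)=4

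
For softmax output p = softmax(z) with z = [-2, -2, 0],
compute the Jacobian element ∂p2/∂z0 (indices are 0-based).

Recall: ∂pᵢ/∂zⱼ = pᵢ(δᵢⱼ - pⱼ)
∂p2/∂z0 = -0.08382

p = softmax(z) = [0.1065, 0.1065, 0.787]
p2 = 0.787, p0 = 0.1065

∂p2/∂z0 = -p2 × p0 = -0.787 × 0.1065 = -0.08382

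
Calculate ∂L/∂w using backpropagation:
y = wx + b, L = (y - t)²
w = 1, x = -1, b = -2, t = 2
∂L/∂w = 10

y = wx + b = (1)(-1) + -2 = -3
∂L/∂y = 2(y - t) = 2(-3 - 2) = -10
∂y/∂w = x = -1
∂L/∂w = ∂L/∂y · ∂y/∂w = -10 × -1 = 10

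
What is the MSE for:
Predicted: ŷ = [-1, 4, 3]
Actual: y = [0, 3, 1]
MSE = 2

MSE = (1/3)((-1-0)² + (4-3)² + (3-1)²) = (1/3)(1 + 1 + 4) = 2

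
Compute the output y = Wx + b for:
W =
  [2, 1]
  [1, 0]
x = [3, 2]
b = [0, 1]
y = [8, 4]

Wx = [2×3 + 1×2, 1×3 + 0×2]
   = [8, 3]
y = Wx + b = [8 + 0, 3 + 1] = [8, 4]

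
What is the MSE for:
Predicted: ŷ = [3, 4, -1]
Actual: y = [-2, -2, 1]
MSE = 21.67

MSE = (1/3)((3--2)² + (4--2)² + (-1-1)²) = (1/3)(25 + 36 + 4) = 21.67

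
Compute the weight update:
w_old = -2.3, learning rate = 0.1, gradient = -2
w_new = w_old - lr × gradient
w_new = -2.1

w_new = w - η·∂L/∂w = -2.3 - 0.1×(-2) = -2.3 - (-0.2) = -2.1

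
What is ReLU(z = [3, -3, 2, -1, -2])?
h = [3, 0, 2, 0, 0]

ReLU applied element-wise: max(0,3)=3, max(0,-3)=0, max(0,2)=2, max(0,-1)=0, max(0,-2)=0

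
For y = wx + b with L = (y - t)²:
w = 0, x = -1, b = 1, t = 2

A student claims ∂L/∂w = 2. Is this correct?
Correct

y = (0)(-1) + 1 = 1
∂L/∂y = 2(y - t) = 2(1 - 2) = -2
∂y/∂w = x = -1
∂L/∂w = -2 × -1 = 2

Claimed value: 2
Correct: The correct gradient is 2.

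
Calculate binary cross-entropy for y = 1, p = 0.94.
L = 0.06188

L = -1·log(0.94) - 0·log(0.06) = -log(0.94) = 0.06188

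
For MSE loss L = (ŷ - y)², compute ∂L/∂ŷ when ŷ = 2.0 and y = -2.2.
∂L/∂ŷ = 8.4

∂L/∂ŷ = 2(ŷ - y) = 2(2.0 - -2.2) = 2(4.2) = 8.4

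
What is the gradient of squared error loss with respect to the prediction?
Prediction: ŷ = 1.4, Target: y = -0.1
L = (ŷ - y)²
∂L/∂ŷ = 3.0

∂L/∂ŷ = 2(ŷ - y) = 2(1.4 - -0.1) = 2(1.5) = 3.0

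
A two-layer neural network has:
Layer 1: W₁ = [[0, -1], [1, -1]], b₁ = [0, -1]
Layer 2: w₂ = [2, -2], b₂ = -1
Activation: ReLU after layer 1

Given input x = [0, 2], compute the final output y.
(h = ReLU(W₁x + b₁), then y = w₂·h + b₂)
y = -1

Layer 1 pre-activation: z₁ = [-2, -3]
After ReLU: h = [0, 0]
Layer 2 output: y = 2×0 + -2×0 + -1 = -1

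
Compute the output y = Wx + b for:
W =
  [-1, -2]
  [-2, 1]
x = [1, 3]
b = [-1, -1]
y = [-8, 0]

Wx = [-1×1 + -2×3, -2×1 + 1×3]
   = [-7, 1]
y = Wx + b = [-7 + -1, 1 + -1] = [-8, 0]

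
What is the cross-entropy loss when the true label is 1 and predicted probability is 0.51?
L = 0.6733

L = -1·log(0.51) - 0·log(0.49) = -log(0.51) = 0.6733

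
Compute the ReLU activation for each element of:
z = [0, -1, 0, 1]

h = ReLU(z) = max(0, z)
h = [0, 0, 0, 1]

ReLU applied element-wise: max(0,0)=0, max(0,-1)=0, max(0,0)=0, max(0,1)=1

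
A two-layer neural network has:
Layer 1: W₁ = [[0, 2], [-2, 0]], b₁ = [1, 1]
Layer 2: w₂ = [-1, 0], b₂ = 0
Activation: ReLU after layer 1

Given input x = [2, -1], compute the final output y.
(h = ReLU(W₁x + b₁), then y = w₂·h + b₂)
y = 0

Layer 1 pre-activation: z₁ = [-1, -3]
After ReLU: h = [0, 0]
Layer 2 output: y = -1×0 + 0×0 + 0 = 0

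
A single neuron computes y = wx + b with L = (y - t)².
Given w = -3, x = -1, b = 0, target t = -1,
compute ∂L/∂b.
∂L/∂b = 8

y = wx + b = (-3)(-1) + 0 = 3
∂L/∂y = 2(y - t) = 2(3 - -1) = 8
∂y/∂b = 1
∂L/∂b = ∂L/∂y · ∂y/∂b = 8 × 1 = 8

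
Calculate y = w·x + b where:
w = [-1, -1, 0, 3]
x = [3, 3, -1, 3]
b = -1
y = 2

y = (-1)(3) + (-1)(3) + (0)(-1) + (3)(3) + -1 = 2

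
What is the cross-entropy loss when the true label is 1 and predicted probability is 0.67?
L = 0.4005

L = -1·log(0.67) - 0·log(0.33) = -log(0.67) = 0.4005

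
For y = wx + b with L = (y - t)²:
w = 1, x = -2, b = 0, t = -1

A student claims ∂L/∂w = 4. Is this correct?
Correct

y = (1)(-2) + 0 = -2
∂L/∂y = 2(y - t) = 2(-2 - -1) = -2
∂y/∂w = x = -2
∂L/∂w = -2 × -2 = 4

Claimed value: 4
Correct: The correct gradient is 4.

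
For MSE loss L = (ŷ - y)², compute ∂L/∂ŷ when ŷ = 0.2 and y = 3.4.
∂L/∂ŷ = -6.4

∂L/∂ŷ = 2(ŷ - y) = 2(0.2 - 3.4) = 2(-3.2) = -6.4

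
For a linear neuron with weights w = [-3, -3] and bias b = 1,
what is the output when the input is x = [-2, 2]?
y = 1

y = (-3)(-2) + (-3)(2) + 1 = 1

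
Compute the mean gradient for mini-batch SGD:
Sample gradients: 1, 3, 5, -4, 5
Average gradient = 2

Average = (1/5)(1 + 3 + 5 + -4 + 5) = 10/5 = 2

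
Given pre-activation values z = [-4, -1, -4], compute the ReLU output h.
h = [0, 0, 0]

ReLU applied element-wise: max(0,-4)=0, max(0,-1)=0, max(0,-4)=0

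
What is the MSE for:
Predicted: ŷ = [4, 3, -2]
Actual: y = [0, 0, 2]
MSE = 13.67

MSE = (1/3)((4-0)² + (3-0)² + (-2-2)²) = (1/3)(16 + 9 + 16) = 13.67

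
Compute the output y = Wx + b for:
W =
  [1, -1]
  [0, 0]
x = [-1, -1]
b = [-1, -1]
y = [-1, -1]

Wx = [1×-1 + -1×-1, 0×-1 + 0×-1]
   = [0, 0]
y = Wx + b = [0 + -1, 0 + -1] = [-1, -1]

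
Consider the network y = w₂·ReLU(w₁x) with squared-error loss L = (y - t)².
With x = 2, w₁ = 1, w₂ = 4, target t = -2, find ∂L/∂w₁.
∂L/∂w₁ = 160

Forward pass:
z = w₁x = 1×2 = 2
h = ReLU(2) = 2
y = w₂h = 4×2 = 8

Backward pass:
∂L/∂y = 2(y - t) = 2(8 - -2) = 20
∂y/∂h = w₂ = 4
∂h/∂z = 1 (ReLU derivative)
∂z/∂w₁ = x = 2

∂L/∂w₁ = 20 × 4 × 1 × 2 = 160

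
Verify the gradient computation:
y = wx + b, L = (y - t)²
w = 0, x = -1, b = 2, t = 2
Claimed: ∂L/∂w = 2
Incorrect

y = (0)(-1) + 2 = 2
∂L/∂y = 2(y - t) = 2(2 - 2) = 0
∂y/∂w = x = -1
∂L/∂w = 0 × -1 = 0

Claimed value: 2
Incorrect: The correct gradient is 0.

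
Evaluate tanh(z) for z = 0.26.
0.2543

tanh(0.26) = (e^(0.26) - e^(-0.26))/(e^(0.26) + e^(-0.26)) = 0.2543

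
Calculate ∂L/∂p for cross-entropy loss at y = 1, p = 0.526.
∂L/∂p = -1.901

∂L/∂p = -y/p + (1-y)/(1-p) = -1/0.526 + 0 = -1.901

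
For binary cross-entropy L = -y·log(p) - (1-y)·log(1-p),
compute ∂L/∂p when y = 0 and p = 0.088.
∂L/∂p = 1.096

∂L/∂p = -y/p + (1-y)/(1-p) = 0 + 1/0.912 = 1.096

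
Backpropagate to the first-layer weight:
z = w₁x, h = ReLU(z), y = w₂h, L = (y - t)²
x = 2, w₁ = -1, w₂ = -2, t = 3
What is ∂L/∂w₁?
∂L/∂w₁ = 0

Forward pass:
z = w₁x = -1×2 = -2
h = ReLU(-2) = 0
y = w₂h = -2×0 = 0

Backward pass:
∂L/∂y = 2(y - t) = 2(0 - 3) = -6
∂y/∂h = w₂ = -2
∂h/∂z = 0 (ReLU derivative)
∂z/∂w₁ = x = 2

∂L/∂w₁ = -6 × -2 × 0 × 2 = 0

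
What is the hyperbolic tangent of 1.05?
0.7818

tanh(1.05) = (e^(1.05) - e^(-1.05))/(e^(1.05) + e^(-1.05)) = 0.7818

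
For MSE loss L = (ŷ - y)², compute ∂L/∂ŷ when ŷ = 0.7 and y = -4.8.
∂L/∂ŷ = 11.0

∂L/∂ŷ = 2(ŷ - y) = 2(0.7 - -4.8) = 2(5.5) = 11.0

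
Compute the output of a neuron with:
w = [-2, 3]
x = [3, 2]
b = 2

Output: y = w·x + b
y = 2

y = (-2)(3) + (3)(2) + 2 = 2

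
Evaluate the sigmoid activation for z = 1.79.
0.8569

sigmoid(1.79) = 1/(1 + e^(-1.79)) = 1/(1 + 0.167) = 0.8569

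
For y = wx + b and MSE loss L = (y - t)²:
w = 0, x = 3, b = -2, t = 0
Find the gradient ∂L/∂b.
∂L/∂b = -4

y = wx + b = (0)(3) + -2 = -2
∂L/∂y = 2(y - t) = 2(-2 - 0) = -4
∂y/∂b = 1
∂L/∂b = ∂L/∂y · ∂y/∂b = -4 × 1 = -4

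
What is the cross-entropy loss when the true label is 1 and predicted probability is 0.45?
L = 0.7985

L = -1·log(0.45) - 0·log(0.55) = -log(0.45) = 0.7985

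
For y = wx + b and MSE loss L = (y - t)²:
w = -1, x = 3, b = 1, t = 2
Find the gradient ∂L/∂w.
∂L/∂w = -24

y = wx + b = (-1)(3) + 1 = -2
∂L/∂y = 2(y - t) = 2(-2 - 2) = -8
∂y/∂w = x = 3
∂L/∂w = ∂L/∂y · ∂y/∂w = -8 × 3 = -24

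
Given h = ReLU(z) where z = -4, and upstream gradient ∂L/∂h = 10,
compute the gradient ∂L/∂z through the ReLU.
∂L/∂z = 0

h = ReLU(-4) = 0
Since z < 0: ∂h/∂z = 0
∂L/∂z = ∂L/∂h · ∂h/∂z = 10 × 0 = 0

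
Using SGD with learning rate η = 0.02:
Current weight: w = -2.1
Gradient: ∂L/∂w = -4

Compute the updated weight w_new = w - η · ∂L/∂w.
w_new = -2.02

w_new = w - η·∂L/∂w = -2.1 - 0.02×(-4) = -2.1 - (-0.08) = -2.02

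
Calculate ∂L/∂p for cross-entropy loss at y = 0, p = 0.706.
∂L/∂p = 3.401

∂L/∂p = -y/p + (1-y)/(1-p) = 0 + 1/0.294 = 3.401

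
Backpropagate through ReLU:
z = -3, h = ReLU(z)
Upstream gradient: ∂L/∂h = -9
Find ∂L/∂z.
∂L/∂z = 0

h = ReLU(-3) = 0
Since z < 0: ∂h/∂z = 0
∂L/∂z = ∂L/∂h · ∂h/∂z = -9 × 0 = 0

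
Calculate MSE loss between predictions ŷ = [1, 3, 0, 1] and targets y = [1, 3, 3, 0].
MSE = 2.5

MSE = (1/4)((1-1)² + (3-3)² + (0-3)² + (1-0)²) = (1/4)(0 + 0 + 9 + 1) = 2.5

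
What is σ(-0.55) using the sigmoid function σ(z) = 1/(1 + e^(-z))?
0.3659

sigmoid(-0.55) = 1/(1 + e^(0.55)) = 1/(1 + 1.733) = 0.3659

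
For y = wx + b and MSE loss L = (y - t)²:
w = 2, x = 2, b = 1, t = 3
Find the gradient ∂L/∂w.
∂L/∂w = 8

y = wx + b = (2)(2) + 1 = 5
∂L/∂y = 2(y - t) = 2(5 - 3) = 4
∂y/∂w = x = 2
∂L/∂w = ∂L/∂y · ∂y/∂w = 4 × 2 = 8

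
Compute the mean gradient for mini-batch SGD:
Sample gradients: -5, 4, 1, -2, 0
Average gradient = -0.4

Average = (1/5)(-5 + 4 + 1 + -2 + 0) = -2/5 = -0.4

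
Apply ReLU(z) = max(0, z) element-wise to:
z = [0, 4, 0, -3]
h = [0, 4, 0, 0]

ReLU applied element-wise: max(0,0)=0, max(0,4)=4, max(0,0)=0, max(0,-3)=0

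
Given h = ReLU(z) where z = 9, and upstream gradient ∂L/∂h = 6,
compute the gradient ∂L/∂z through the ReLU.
∂L/∂z = 6

h = ReLU(9) = 9
Since z > 0: ∂h/∂z = 1
∂L/∂z = ∂L/∂h · ∂h/∂z = 6 × 1 = 6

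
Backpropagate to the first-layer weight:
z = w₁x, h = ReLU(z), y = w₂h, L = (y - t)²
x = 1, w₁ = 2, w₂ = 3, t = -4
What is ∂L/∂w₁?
∂L/∂w₁ = 60

Forward pass:
z = w₁x = 2×1 = 2
h = ReLU(2) = 2
y = w₂h = 3×2 = 6

Backward pass:
∂L/∂y = 2(y - t) = 2(6 - -4) = 20
∂y/∂h = w₂ = 3
∂h/∂z = 1 (ReLU derivative)
∂z/∂w₁ = x = 1

∂L/∂w₁ = 20 × 3 × 1 × 1 = 60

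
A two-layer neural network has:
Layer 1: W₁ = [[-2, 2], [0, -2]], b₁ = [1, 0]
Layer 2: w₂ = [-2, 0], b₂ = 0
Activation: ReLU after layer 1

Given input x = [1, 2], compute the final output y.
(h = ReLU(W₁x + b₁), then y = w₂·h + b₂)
y = -6

Layer 1 pre-activation: z₁ = [3, -4]
After ReLU: h = [3, 0]
Layer 2 output: y = -2×3 + 0×0 + 0 = -6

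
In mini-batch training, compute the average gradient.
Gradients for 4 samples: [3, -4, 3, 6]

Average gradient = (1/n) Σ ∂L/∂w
Average gradient = 2

Average = (1/4)(3 + -4 + 3 + 6) = 8/4 = 2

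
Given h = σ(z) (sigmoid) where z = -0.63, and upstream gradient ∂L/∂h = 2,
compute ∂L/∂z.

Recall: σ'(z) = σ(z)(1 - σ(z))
∂L/∂z = 0.4535

σ(-0.63) = 0.3475
σ'(-0.63) = σ(-0.63)(1 - σ(-0.63)) = 0.3475 × 0.6525 = 0.2267
∂L/∂z = ∂L/∂h · σ'(z) = 2 × 0.2267 = 0.4535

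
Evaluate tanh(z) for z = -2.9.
-0.994

tanh(-2.9) = (e^(-2.9) - e^(2.9))/(e^(-2.9) + e^(2.9)) = -0.994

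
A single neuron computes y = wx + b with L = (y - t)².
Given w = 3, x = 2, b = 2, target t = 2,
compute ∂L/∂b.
∂L/∂b = 12

y = wx + b = (3)(2) + 2 = 8
∂L/∂y = 2(y - t) = 2(8 - 2) = 12
∂y/∂b = 1
∂L/∂b = ∂L/∂y · ∂y/∂b = 12 × 1 = 12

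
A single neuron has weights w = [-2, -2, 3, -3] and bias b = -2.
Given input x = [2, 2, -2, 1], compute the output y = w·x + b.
y = -19

y = (-2)(2) + (-2)(2) + (3)(-2) + (-3)(1) + -2 = -19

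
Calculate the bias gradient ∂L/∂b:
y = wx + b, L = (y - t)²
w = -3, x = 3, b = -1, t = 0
∂L/∂b = -20

y = wx + b = (-3)(3) + -1 = -10
∂L/∂y = 2(y - t) = 2(-10 - 0) = -20
∂y/∂b = 1
∂L/∂b = ∂L/∂y · ∂y/∂b = -20 × 1 = -20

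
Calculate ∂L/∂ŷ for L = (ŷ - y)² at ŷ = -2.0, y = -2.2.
∂L/∂ŷ = 0.4

∂L/∂ŷ = 2(ŷ - y) = 2(-2.0 - -2.2) = 2(0.2) = 0.4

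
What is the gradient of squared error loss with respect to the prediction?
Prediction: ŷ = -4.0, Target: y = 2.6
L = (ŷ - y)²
∂L/∂ŷ = -13.2

∂L/∂ŷ = 2(ŷ - y) = 2(-4.0 - 2.6) = 2(-6.6) = -13.2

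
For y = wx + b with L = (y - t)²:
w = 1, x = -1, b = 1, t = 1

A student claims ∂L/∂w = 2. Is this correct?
Correct

y = (1)(-1) + 1 = 0
∂L/∂y = 2(y - t) = 2(0 - 1) = -2
∂y/∂w = x = -1
∂L/∂w = -2 × -1 = 2

Claimed value: 2
Correct: The correct gradient is 2.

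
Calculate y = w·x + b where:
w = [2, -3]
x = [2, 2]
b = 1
y = -1

y = (2)(2) + (-3)(2) + 1 = -1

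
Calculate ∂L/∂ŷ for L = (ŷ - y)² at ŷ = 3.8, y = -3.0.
∂L/∂ŷ = 13.6

∂L/∂ŷ = 2(ŷ - y) = 2(3.8 - -3.0) = 2(6.8) = 13.6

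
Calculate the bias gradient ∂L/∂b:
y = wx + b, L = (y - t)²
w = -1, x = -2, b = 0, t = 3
∂L/∂b = -2

y = wx + b = (-1)(-2) + 0 = 2
∂L/∂y = 2(y - t) = 2(2 - 3) = -2
∂y/∂b = 1
∂L/∂b = ∂L/∂y · ∂y/∂b = -2 × 1 = -2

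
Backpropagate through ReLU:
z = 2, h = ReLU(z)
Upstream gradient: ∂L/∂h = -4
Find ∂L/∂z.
∂L/∂z = -4

h = ReLU(2) = 2
Since z > 0: ∂h/∂z = 1
∂L/∂z = ∂L/∂h · ∂h/∂z = -4 × 1 = -4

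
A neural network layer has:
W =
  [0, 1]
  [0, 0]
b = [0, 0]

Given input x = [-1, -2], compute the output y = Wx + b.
y = [-2, 0]

Wx = [0×-1 + 1×-2, 0×-1 + 0×-2]
   = [-2, 0]
y = Wx + b = [-2 + 0, 0 + 0] = [-2, 0]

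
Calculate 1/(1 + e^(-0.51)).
0.6248

sigmoid(0.51) = 1/(1 + e^(-0.51)) = 1/(1 + 0.6005) = 0.6248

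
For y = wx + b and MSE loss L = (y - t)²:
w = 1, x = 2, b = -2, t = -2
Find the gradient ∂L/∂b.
∂L/∂b = 4

y = wx + b = (1)(2) + -2 = 0
∂L/∂y = 2(y - t) = 2(0 - -2) = 4
∂y/∂b = 1
∂L/∂b = ∂L/∂y · ∂y/∂b = 4 × 1 = 4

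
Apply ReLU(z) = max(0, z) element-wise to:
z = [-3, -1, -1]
h = [0, 0, 0]

ReLU applied element-wise: max(0,-3)=0, max(0,-1)=0, max(0,-1)=0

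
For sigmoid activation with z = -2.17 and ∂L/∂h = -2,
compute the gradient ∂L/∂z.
∂L/∂z = -0.184

σ(-2.17) = 0.1025
σ'(-2.17) = σ(-2.17)(1 - σ(-2.17)) = 0.1025 × 0.8975 = 0.09198
∂L/∂z = ∂L/∂h · σ'(z) = -2 × 0.09198 = -0.184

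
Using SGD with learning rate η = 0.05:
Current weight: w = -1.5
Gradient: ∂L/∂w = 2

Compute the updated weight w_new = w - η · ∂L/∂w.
w_new = -1.6

w_new = w - η·∂L/∂w = -1.5 - 0.05×(2) = -1.5 - (0.1) = -1.6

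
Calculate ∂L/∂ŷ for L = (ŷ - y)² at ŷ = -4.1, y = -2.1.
∂L/∂ŷ = -4.0

∂L/∂ŷ = 2(ŷ - y) = 2(-4.1 - -2.1) = 2(-2.0) = -4.0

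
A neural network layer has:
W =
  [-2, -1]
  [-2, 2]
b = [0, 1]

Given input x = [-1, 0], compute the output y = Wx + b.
y = [2, 3]

Wx = [-2×-1 + -1×0, -2×-1 + 2×0]
   = [2, 2]
y = Wx + b = [2 + 0, 2 + 1] = [2, 3]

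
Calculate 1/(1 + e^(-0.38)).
0.5939

sigmoid(0.38) = 1/(1 + e^(-0.38)) = 1/(1 + 0.6839) = 0.5939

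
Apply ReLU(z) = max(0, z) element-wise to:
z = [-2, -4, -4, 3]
h = [0, 0, 0, 3]

ReLU applied element-wise: max(0,-2)=0, max(0,-4)=0, max(0,-4)=0, max(0,3)=3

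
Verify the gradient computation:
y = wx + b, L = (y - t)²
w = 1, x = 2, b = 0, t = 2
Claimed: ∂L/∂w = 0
Correct

y = (1)(2) + 0 = 2
∂L/∂y = 2(y - t) = 2(2 - 2) = 0
∂y/∂w = x = 2
∂L/∂w = 0 × 2 = 0

Claimed value: 0
Correct: The correct gradient is 0.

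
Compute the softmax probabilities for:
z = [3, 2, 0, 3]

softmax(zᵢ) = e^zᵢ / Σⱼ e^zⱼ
p = [0.4136, 0.1522, 0.0206, 0.4136]

exp(z) = [20.09, 7.389, 1, 20.09]
Sum = 48.56
p = [0.4136, 0.1522, 0.0206, 0.4136]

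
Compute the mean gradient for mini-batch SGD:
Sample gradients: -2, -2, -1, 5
Average gradient = 0

Average = (1/4)(-2 + -2 + -1 + 5) = 0/4 = 0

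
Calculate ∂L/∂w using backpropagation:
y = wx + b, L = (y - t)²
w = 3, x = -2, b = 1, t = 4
∂L/∂w = 36

y = wx + b = (3)(-2) + 1 = -5
∂L/∂y = 2(y - t) = 2(-5 - 4) = -18
∂y/∂w = x = -2
∂L/∂w = ∂L/∂y · ∂y/∂w = -18 × -2 = 36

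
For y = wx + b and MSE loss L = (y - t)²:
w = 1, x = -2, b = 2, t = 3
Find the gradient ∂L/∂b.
∂L/∂b = -6

y = wx + b = (1)(-2) + 2 = 0
∂L/∂y = 2(y - t) = 2(0 - 3) = -6
∂y/∂b = 1
∂L/∂b = ∂L/∂y · ∂y/∂b = -6 × 1 = -6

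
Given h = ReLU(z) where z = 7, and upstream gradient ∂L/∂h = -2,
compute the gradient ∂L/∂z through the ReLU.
∂L/∂z = -2

h = ReLU(7) = 7
Since z > 0: ∂h/∂z = 1
∂L/∂z = ∂L/∂h · ∂h/∂z = -2 × 1 = -2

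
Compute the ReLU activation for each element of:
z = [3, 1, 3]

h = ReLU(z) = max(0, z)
h = [3, 1, 3]

ReLU applied element-wise: max(0,3)=3, max(0,1)=1, max(0,3)=3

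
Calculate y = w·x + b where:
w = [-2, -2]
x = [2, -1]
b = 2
y = 0

y = (-2)(2) + (-2)(-1) + 2 = 0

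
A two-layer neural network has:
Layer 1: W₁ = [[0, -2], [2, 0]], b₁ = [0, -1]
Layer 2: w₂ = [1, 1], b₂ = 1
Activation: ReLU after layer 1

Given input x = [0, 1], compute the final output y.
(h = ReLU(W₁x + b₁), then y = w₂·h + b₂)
y = 1

Layer 1 pre-activation: z₁ = [-2, -1]
After ReLU: h = [0, 0]
Layer 2 output: y = 1×0 + 1×0 + 1 = 1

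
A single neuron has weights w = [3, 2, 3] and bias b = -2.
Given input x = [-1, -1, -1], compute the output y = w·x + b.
y = -10

y = (3)(-1) + (2)(-1) + (3)(-1) + -2 = -10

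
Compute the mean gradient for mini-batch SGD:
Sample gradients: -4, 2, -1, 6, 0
Average gradient = 0.6

Average = (1/5)(-4 + 2 + -1 + 6 + 0) = 3/5 = 0.6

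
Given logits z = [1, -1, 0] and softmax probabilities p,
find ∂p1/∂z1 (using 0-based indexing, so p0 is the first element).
∂p1/∂z1 = 0.08193

p = softmax(z) = [0.6652, 0.09003, 0.2447]
p1 = 0.09003

∂p1/∂z1 = p1(1 - p1) = 0.09003 × (1 - 0.09003) = 0.08193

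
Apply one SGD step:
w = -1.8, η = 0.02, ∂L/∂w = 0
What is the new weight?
w_new = -1.8

w_new = w - η·∂L/∂w = -1.8 - 0.02×(0) = -1.8 - (0) = -1.8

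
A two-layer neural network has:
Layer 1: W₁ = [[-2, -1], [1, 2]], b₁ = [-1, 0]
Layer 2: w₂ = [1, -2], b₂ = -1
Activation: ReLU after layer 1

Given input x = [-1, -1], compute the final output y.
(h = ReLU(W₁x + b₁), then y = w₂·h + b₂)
y = 1

Layer 1 pre-activation: z₁ = [2, -3]
After ReLU: h = [2, 0]
Layer 2 output: y = 1×2 + -2×0 + -1 = 1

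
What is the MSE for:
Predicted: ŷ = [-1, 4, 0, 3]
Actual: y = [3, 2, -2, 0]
MSE = 8.25

MSE = (1/4)((-1-3)² + (4-2)² + (0--2)² + (3-0)²) = (1/4)(16 + 4 + 4 + 9) = 8.25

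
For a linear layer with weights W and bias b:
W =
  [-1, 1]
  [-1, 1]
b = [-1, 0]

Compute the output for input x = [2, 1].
y = [-2, -1]

Wx = [-1×2 + 1×1, -1×2 + 1×1]
   = [-1, -1]
y = Wx + b = [-1 + -1, -1 + 0] = [-2, -1]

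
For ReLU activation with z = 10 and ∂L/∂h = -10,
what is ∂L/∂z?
∂L/∂z = -10

h = ReLU(10) = 10
Since z > 0: ∂h/∂z = 1
∂L/∂z = ∂L/∂h · ∂h/∂z = -10 × 1 = -10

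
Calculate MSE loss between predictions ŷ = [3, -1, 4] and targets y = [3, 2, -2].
MSE = 15

MSE = (1/3)((3-3)² + (-1-2)² + (4--2)²) = (1/3)(0 + 9 + 36) = 15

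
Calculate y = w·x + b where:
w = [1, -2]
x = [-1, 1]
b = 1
y = -2

y = (1)(-1) + (-2)(1) + 1 = -2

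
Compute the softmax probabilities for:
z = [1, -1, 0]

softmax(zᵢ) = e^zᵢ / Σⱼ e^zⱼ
p = [0.6652, 0.09, 0.2447]

exp(z) = [2.718, 0.3679, 1]
Sum = 4.086
p = [0.6652, 0.09, 0.2447]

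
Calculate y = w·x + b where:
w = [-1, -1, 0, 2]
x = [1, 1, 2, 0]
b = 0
y = -2

y = (-1)(1) + (-1)(1) + (0)(2) + (2)(0) + 0 = -2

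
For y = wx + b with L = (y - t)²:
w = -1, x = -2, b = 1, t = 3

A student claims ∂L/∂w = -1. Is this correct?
Incorrect

y = (-1)(-2) + 1 = 3
∂L/∂y = 2(y - t) = 2(3 - 3) = 0
∂y/∂w = x = -2
∂L/∂w = 0 × -2 = 0

Claimed value: -1
Incorrect: The correct gradient is 0.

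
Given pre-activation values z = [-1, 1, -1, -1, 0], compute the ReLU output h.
h = [0, 1, 0, 0, 0]

ReLU applied element-wise: max(0,-1)=0, max(0,1)=1, max(0,-1)=0, max(0,-1)=0, max(0,0)=0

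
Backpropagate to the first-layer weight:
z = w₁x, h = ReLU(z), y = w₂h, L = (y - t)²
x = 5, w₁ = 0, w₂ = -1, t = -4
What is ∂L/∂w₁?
∂L/∂w₁ = 0

Forward pass:
z = w₁x = 0×5 = 0
h = ReLU(0) = 0
y = w₂h = -1×0 = 0

Backward pass:
∂L/∂y = 2(y - t) = 2(0 - -4) = 8
∂y/∂h = w₂ = -1
∂h/∂z = 0 (ReLU derivative)
∂z/∂w₁ = x = 5

∂L/∂w₁ = 8 × -1 × 0 × 5 = 0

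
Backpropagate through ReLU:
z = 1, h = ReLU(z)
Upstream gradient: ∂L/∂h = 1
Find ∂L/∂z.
∂L/∂z = 1

h = ReLU(1) = 1
Since z > 0: ∂h/∂z = 1
∂L/∂z = ∂L/∂h · ∂h/∂z = 1 × 1 = 1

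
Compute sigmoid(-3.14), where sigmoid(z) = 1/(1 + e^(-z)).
0.04149

sigmoid(-3.14) = 1/(1 + e^(3.14)) = 1/(1 + 23.1) = 0.04149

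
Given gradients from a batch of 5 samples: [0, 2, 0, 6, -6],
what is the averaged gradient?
Average gradient = 0.4

Average = (1/5)(0 + 2 + 0 + 6 + -6) = 2/5 = 0.4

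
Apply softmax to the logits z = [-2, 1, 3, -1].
p = [0.0058, 0.1166, 0.8618, 0.0158]

exp(z) = [0.1353, 2.718, 20.09, 0.3679]
Sum = 23.31
p = [0.0058, 0.1166, 0.8618, 0.0158]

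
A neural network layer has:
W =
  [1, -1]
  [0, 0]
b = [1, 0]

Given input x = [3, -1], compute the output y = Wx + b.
y = [5, 0]

Wx = [1×3 + -1×-1, 0×3 + 0×-1]
   = [4, 0]
y = Wx + b = [4 + 1, 0 + 0] = [5, 0]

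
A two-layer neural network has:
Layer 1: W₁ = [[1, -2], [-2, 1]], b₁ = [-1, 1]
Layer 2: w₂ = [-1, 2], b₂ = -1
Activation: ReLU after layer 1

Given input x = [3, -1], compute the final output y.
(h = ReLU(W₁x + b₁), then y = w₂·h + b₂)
y = -5

Layer 1 pre-activation: z₁ = [4, -6]
After ReLU: h = [4, 0]
Layer 2 output: y = -1×4 + 2×0 + -1 = -5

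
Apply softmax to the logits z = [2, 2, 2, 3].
p = [0.1749, 0.1749, 0.1749, 0.4754]

exp(z) = [7.389, 7.389, 7.389, 20.09]
Sum = 42.25
p = [0.1749, 0.1749, 0.1749, 0.4754]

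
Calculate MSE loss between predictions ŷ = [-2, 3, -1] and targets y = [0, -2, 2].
MSE = 12.67

MSE = (1/3)((-2-0)² + (3--2)² + (-1-2)²) = (1/3)(4 + 25 + 9) = 12.67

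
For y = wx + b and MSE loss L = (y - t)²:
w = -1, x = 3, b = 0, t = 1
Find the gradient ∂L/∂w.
∂L/∂w = -24

y = wx + b = (-1)(3) + 0 = -3
∂L/∂y = 2(y - t) = 2(-3 - 1) = -8
∂y/∂w = x = 3
∂L/∂w = ∂L/∂y · ∂y/∂w = -8 × 3 = -24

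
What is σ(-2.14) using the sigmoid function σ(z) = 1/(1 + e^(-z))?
0.1053

sigmoid(-2.14) = 1/(1 + e^(2.14)) = 1/(1 + 8.499) = 0.1053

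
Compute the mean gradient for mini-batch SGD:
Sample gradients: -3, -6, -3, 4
Average gradient = -2

Average = (1/4)(-3 + -6 + -3 + 4) = -8/4 = -2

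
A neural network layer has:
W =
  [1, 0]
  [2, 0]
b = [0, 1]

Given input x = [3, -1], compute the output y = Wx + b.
y = [3, 7]

Wx = [1×3 + 0×-1, 2×3 + 0×-1]
   = [3, 6]
y = Wx + b = [3 + 0, 6 + 1] = [3, 7]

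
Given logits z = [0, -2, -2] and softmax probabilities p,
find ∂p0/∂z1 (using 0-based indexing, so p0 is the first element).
∂p0/∂z1 = -0.08382

p = softmax(z) = [0.787, 0.1065, 0.1065]
p0 = 0.787, p1 = 0.1065

∂p0/∂z1 = -p0 × p1 = -0.787 × 0.1065 = -0.08382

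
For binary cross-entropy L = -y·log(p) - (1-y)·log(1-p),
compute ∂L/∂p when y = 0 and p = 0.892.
∂L/∂p = 9.259

∂L/∂p = -y/p + (1-y)/(1-p) = 0 + 1/0.108 = 9.259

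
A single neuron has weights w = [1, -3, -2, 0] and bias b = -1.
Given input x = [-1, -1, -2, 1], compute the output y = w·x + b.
y = 5

y = (1)(-1) + (-3)(-1) + (-2)(-2) + (0)(1) + -1 = 5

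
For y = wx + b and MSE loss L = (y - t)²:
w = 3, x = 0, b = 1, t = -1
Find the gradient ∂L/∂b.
∂L/∂b = 4

y = wx + b = (3)(0) + 1 = 1
∂L/∂y = 2(y - t) = 2(1 - -1) = 4
∂y/∂b = 1
∂L/∂b = ∂L/∂y · ∂y/∂b = 4 × 1 = 4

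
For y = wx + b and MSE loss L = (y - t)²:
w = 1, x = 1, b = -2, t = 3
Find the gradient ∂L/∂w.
∂L/∂w = -8

y = wx + b = (1)(1) + -2 = -1
∂L/∂y = 2(y - t) = 2(-1 - 3) = -8
∂y/∂w = x = 1
∂L/∂w = ∂L/∂y · ∂y/∂w = -8 × 1 = -8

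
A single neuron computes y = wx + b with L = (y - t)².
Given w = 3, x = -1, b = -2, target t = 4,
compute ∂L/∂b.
∂L/∂b = -18

y = wx + b = (3)(-1) + -2 = -5
∂L/∂y = 2(y - t) = 2(-5 - 4) = -18
∂y/∂b = 1
∂L/∂b = ∂L/∂y · ∂y/∂b = -18 × 1 = -18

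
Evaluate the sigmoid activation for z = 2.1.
0.8909

sigmoid(2.1) = 1/(1 + e^(-2.1)) = 1/(1 + 0.1225) = 0.8909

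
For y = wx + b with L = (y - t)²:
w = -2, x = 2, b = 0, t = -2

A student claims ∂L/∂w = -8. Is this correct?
Correct

y = (-2)(2) + 0 = -4
∂L/∂y = 2(y - t) = 2(-4 - -2) = -4
∂y/∂w = x = 2
∂L/∂w = -4 × 2 = -8

Claimed value: -8
Correct: The correct gradient is -8.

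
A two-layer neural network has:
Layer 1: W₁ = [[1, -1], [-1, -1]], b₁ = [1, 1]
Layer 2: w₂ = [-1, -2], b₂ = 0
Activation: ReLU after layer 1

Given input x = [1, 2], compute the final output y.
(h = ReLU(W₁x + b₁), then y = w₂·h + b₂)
y = 0

Layer 1 pre-activation: z₁ = [0, -2]
After ReLU: h = [0, 0]
Layer 2 output: y = -1×0 + -2×0 + 0 = 0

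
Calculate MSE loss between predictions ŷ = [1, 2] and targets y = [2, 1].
MSE = 1

MSE = (1/2)((1-2)² + (2-1)²) = (1/2)(1 + 1) = 1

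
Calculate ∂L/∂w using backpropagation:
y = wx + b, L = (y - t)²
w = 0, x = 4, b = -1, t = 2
∂L/∂w = -24

y = wx + b = (0)(4) + -1 = -1
∂L/∂y = 2(y - t) = 2(-1 - 2) = -6
∂y/∂w = x = 4
∂L/∂w = ∂L/∂y · ∂y/∂w = -6 × 4 = -24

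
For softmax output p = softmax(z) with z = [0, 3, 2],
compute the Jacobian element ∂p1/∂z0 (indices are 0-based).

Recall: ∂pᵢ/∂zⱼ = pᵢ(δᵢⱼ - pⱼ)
∂p1/∂z0 = -0.02477

p = softmax(z) = [0.03512, 0.7054, 0.2595]
p1 = 0.7054, p0 = 0.03512

∂p1/∂z0 = -p1 × p0 = -0.7054 × 0.03512 = -0.02477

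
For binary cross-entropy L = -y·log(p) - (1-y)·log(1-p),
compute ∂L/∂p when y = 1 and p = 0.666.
∂L/∂p = -1.502

∂L/∂p = -y/p + (1-y)/(1-p) = -1/0.666 + 0 = -1.502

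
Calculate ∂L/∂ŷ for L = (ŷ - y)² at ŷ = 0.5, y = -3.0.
∂L/∂ŷ = 7.0

∂L/∂ŷ = 2(ŷ - y) = 2(0.5 - -3.0) = 2(3.5) = 7.0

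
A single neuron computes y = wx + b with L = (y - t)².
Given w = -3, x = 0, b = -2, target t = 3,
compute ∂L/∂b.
∂L/∂b = -10

y = wx + b = (-3)(0) + -2 = -2
∂L/∂y = 2(y - t) = 2(-2 - 3) = -10
∂y/∂b = 1
∂L/∂b = ∂L/∂y · ∂y/∂b = -10 × 1 = -10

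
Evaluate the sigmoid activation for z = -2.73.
0.06123

sigmoid(-2.73) = 1/(1 + e^(2.73)) = 1/(1 + 15.33) = 0.06123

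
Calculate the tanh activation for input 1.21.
0.8367

tanh(1.21) = (e^(1.21) - e^(-1.21))/(e^(1.21) + e^(-1.21)) = 0.8367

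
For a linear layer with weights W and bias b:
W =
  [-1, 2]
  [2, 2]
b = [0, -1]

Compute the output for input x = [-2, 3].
y = [8, 1]

Wx = [-1×-2 + 2×3, 2×-2 + 2×3]
   = [8, 2]
y = Wx + b = [8 + 0, 2 + -1] = [8, 1]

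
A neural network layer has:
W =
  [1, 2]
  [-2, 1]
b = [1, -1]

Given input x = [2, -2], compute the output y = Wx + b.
y = [-1, -7]

Wx = [1×2 + 2×-2, -2×2 + 1×-2]
   = [-2, -6]
y = Wx + b = [-2 + 1, -6 + -1] = [-1, -7]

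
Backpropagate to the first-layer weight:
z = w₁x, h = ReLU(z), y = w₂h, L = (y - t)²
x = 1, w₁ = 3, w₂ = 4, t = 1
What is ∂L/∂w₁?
∂L/∂w₁ = 88

Forward pass:
z = w₁x = 3×1 = 3
h = ReLU(3) = 3
y = w₂h = 4×3 = 12

Backward pass:
∂L/∂y = 2(y - t) = 2(12 - 1) = 22
∂y/∂h = w₂ = 4
∂h/∂z = 1 (ReLU derivative)
∂z/∂w₁ = x = 1

∂L/∂w₁ = 22 × 4 × 1 × 1 = 88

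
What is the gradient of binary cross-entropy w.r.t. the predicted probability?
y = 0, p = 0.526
∂L/∂p = 2.11

∂L/∂p = -y/p + (1-y)/(1-p) = 0 + 1/0.474 = 2.11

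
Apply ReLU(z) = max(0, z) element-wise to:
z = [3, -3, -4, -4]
h = [3, 0, 0, 0]

ReLU applied element-wise: max(0,3)=3, max(0,-3)=0, max(0,-4)=0, max(0,-4)=0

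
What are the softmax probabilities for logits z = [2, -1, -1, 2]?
p = [0.4763, 0.0237, 0.0237, 0.4763]

exp(z) = [7.389, 0.3679, 0.3679, 7.389]
Sum = 15.51
p = [0.4763, 0.0237, 0.0237, 0.4763]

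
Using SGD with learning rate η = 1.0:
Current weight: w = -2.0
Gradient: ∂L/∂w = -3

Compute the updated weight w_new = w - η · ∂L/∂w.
w_new = 1

w_new = w - η·∂L/∂w = -2.0 - 1.0×(-3) = -2.0 - (-3) = 1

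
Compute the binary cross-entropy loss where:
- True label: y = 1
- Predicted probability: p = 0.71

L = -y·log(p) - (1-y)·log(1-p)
L = 0.3425

L = -1·log(0.71) - 0·log(0.29) = -log(0.71) = 0.3425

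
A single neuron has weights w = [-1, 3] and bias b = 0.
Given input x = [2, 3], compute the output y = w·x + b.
y = 7

y = (-1)(2) + (3)(3) + 0 = 7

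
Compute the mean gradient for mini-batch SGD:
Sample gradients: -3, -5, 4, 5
Average gradient = 0.25

Average = (1/4)(-3 + -5 + 4 + 5) = 1/4 = 0.25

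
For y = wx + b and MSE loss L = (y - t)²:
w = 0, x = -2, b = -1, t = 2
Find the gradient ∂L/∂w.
∂L/∂w = 12

y = wx + b = (0)(-2) + -1 = -1
∂L/∂y = 2(y - t) = 2(-1 - 2) = -6
∂y/∂w = x = -2
∂L/∂w = ∂L/∂y · ∂y/∂w = -6 × -2 = 12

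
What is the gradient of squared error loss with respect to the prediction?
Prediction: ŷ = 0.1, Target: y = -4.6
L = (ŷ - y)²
∂L/∂ŷ = 9.4

∂L/∂ŷ = 2(ŷ - y) = 2(0.1 - -4.6) = 2(4.7) = 9.4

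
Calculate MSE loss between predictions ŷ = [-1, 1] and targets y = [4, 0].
MSE = 13

MSE = (1/2)((-1-4)² + (1-0)²) = (1/2)(25 + 1) = 13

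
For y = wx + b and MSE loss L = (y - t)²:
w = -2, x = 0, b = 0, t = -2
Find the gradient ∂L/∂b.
∂L/∂b = 4

y = wx + b = (-2)(0) + 0 = 0
∂L/∂y = 2(y - t) = 2(0 - -2) = 4
∂y/∂b = 1
∂L/∂b = ∂L/∂y · ∂y/∂b = 4 × 1 = 4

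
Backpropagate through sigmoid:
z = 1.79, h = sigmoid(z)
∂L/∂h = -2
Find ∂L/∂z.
∂L/∂z = -0.2452

σ(1.79) = 0.8569
σ'(1.79) = σ(1.79)(1 - σ(1.79)) = 0.8569 × 0.1431 = 0.1226
∂L/∂z = ∂L/∂h · σ'(z) = -2 × 0.1226 = -0.2452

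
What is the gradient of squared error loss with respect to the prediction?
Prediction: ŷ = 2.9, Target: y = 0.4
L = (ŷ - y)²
∂L/∂ŷ = 5.0

∂L/∂ŷ = 2(ŷ - y) = 2(2.9 - 0.4) = 2(2.5) = 5.0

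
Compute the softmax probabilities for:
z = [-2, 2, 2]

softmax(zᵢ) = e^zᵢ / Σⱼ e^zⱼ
p = [0.0091, 0.4955, 0.4955]

exp(z) = [0.1353, 7.389, 7.389]
Sum = 14.91
p = [0.0091, 0.4955, 0.4955]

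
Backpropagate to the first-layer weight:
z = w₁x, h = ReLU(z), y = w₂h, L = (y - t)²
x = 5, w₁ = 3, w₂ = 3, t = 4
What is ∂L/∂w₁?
∂L/∂w₁ = 1230

Forward pass:
z = w₁x = 3×5 = 15
h = ReLU(15) = 15
y = w₂h = 3×15 = 45

Backward pass:
∂L/∂y = 2(y - t) = 2(45 - 4) = 82
∂y/∂h = w₂ = 3
∂h/∂z = 1 (ReLU derivative)
∂z/∂w₁ = x = 5

∂L/∂w₁ = 82 × 3 × 1 × 5 = 1230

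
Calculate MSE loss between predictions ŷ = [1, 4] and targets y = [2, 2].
MSE = 2.5

MSE = (1/2)((1-2)² + (4-2)²) = (1/2)(1 + 4) = 2.5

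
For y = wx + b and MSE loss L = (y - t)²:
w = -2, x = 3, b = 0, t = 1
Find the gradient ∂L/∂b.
∂L/∂b = -14

y = wx + b = (-2)(3) + 0 = -6
∂L/∂y = 2(y - t) = 2(-6 - 1) = -14
∂y/∂b = 1
∂L/∂b = ∂L/∂y · ∂y/∂b = -14 × 1 = -14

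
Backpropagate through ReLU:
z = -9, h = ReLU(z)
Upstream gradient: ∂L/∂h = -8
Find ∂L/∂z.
∂L/∂z = 0

h = ReLU(-9) = 0
Since z < 0: ∂h/∂z = 0
∂L/∂z = ∂L/∂h · ∂h/∂z = -8 × 0 = 0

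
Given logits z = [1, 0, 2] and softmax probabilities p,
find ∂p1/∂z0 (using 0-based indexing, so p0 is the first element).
∂p1/∂z0 = -0.02203

p = softmax(z) = [0.2447, 0.09003, 0.6652]
p1 = 0.09003, p0 = 0.2447

∂p1/∂z0 = -p1 × p0 = -0.09003 × 0.2447 = -0.02203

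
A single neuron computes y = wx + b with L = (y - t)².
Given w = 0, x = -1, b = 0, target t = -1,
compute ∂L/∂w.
∂L/∂w = -2

y = wx + b = (0)(-1) + 0 = 0
∂L/∂y = 2(y - t) = 2(0 - -1) = 2
∂y/∂w = x = -1
∂L/∂w = ∂L/∂y · ∂y/∂w = 2 × -1 = -2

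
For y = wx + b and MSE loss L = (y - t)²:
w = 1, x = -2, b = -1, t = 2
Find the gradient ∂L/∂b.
∂L/∂b = -10

y = wx + b = (1)(-2) + -1 = -3
∂L/∂y = 2(y - t) = 2(-3 - 2) = -10
∂y/∂b = 1
∂L/∂b = ∂L/∂y · ∂y/∂b = -10 × 1 = -10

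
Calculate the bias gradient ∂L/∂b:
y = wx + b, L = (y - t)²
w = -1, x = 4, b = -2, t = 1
∂L/∂b = -14

y = wx + b = (-1)(4) + -2 = -6
∂L/∂y = 2(y - t) = 2(-6 - 1) = -14
∂y/∂b = 1
∂L/∂b = ∂L/∂y · ∂y/∂b = -14 × 1 = -14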